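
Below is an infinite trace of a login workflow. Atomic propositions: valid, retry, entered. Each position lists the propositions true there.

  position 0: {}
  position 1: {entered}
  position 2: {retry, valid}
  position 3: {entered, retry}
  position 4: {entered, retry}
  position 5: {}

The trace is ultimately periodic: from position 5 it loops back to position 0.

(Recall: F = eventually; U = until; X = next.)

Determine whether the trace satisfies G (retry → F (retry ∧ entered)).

Satisfied

retry → F (retry ∧ entered) holds at every position 0..5, and those are all positions ever visited, so G (retry → F (retry ∧ entered)) holds.
Positions where retry holds: 2, 3, 4.
Check F (retry ∧ entered) at each: 2→ok, 3→ok, 4→ok.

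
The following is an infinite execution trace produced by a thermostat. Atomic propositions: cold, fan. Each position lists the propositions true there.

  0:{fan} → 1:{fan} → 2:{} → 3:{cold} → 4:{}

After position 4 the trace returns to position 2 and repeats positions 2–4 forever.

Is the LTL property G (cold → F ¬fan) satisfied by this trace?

cold → F ¬fan holds at every position 0..4, and those are all positions ever visited, so G (cold → F ¬fan) holds.
Positions where cold holds: 3.
Check F ¬fan at each: 3→ok.

Holds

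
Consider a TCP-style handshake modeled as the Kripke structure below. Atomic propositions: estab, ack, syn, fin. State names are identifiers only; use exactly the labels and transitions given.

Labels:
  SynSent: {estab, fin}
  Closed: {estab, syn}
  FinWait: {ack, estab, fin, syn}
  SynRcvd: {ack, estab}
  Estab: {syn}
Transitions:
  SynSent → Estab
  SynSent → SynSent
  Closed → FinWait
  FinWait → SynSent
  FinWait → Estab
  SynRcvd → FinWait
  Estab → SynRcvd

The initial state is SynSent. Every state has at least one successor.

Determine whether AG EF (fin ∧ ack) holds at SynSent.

Yes

States satisfying EF (fin ∧ ack): {SynSent, Closed, FinWait, SynRcvd, Estab}.
States satisfying AG EF (fin ∧ ack): {SynSent, Closed, FinWait, SynRcvd, Estab}.
Every state reachable from SynSent satisfies EF (fin ∧ ack).
SynSent ∈ Sat(AG EF (fin ∧ ack)).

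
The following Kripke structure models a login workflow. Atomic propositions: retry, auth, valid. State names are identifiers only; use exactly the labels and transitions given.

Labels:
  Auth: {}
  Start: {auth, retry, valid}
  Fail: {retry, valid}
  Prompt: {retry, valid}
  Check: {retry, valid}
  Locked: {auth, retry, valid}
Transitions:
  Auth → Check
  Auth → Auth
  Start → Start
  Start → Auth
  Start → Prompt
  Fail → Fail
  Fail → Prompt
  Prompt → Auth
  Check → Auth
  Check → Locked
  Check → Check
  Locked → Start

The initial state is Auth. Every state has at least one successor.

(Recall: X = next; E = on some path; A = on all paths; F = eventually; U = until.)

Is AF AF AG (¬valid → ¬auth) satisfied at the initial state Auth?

Yes

States satisfying AF AG (¬valid → ¬auth): {Auth, Start, Fail, Prompt, Check, Locked}.
States satisfying AF AF AG (¬valid → ¬auth): {Auth, Start, Fail, Prompt, Check, Locked}.
Auth ∈ Sat(AF AF AG (¬valid → ¬auth)).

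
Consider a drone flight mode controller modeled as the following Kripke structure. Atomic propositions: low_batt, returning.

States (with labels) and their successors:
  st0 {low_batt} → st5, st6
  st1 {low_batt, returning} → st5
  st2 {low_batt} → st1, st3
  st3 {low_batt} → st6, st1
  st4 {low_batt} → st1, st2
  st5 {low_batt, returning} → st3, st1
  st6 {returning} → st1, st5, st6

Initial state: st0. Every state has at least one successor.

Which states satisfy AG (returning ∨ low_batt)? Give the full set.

States satisfying returning ∨ low_batt: {st0, st1, st2, st3, st4, st5, st6}.
States satisfying AG (returning ∨ low_batt): {st0, st1, st2, st3, st4, st5, st6}.

{st0, st1, st2, st3, st4, st5, st6}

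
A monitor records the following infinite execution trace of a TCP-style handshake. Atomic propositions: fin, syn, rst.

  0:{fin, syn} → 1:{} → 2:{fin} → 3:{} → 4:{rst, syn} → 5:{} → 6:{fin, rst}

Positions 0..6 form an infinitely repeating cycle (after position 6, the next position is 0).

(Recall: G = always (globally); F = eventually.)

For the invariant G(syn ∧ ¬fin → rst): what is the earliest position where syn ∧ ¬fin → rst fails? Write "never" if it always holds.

never

syn ∧ ¬fin → rst holds at every position 0..6, and those are all the positions the trace ever visits, so the invariant G(syn ∧ ¬fin → rst) is never violated.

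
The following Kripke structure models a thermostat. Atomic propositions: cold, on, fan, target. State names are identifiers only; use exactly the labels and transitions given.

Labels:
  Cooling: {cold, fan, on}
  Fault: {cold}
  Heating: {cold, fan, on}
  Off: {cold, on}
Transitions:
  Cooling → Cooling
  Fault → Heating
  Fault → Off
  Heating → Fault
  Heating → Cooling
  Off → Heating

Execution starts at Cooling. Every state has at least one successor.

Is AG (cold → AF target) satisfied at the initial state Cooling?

Does not hold

States satisfying cold → AF target: ∅.
States satisfying AG (cold → AF target): ∅.
Cooling is reachable from Cooling and violates cold → AF target, so AG fails at Cooling.
Cooling ∉ Sat(AG (cold → AF target)).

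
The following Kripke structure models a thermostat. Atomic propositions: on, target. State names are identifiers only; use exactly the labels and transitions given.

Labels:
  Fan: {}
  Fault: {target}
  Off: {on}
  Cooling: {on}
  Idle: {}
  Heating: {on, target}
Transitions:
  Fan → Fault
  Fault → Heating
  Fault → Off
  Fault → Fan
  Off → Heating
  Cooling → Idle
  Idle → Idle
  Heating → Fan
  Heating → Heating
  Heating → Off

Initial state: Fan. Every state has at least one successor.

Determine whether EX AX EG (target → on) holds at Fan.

States satisfying AX EG (target → on): {Off, Cooling, Idle}.
States satisfying EX AX EG (target → on): {Fault, Cooling, Idle, Heating}.
No suitable path/successor from Fan witnesses the formula.
Fan ∉ Sat(EX AX EG (target → on)).

Violated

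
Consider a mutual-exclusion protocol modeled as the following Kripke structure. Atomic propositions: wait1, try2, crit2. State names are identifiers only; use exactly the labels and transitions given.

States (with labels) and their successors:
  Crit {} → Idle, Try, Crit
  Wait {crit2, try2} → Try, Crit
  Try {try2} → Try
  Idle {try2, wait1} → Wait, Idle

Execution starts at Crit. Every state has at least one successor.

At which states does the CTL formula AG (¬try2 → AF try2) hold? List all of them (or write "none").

States satisfying ¬try2 → AF try2: {Wait, Try, Idle}.
States satisfying AG (¬try2 → AF try2): {Try}.

{Try}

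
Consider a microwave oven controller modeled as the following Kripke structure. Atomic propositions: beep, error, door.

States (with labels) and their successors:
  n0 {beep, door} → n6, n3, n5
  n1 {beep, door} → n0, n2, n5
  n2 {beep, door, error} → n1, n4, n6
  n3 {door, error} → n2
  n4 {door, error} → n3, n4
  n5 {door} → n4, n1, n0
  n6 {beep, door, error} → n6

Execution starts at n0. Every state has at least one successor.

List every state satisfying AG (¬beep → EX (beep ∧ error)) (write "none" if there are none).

{n6}

States satisfying ¬beep → EX (beep ∧ error): {n0, n1, n2, n3, n6}.
States satisfying AG (¬beep → EX (beep ∧ error)): {n6}.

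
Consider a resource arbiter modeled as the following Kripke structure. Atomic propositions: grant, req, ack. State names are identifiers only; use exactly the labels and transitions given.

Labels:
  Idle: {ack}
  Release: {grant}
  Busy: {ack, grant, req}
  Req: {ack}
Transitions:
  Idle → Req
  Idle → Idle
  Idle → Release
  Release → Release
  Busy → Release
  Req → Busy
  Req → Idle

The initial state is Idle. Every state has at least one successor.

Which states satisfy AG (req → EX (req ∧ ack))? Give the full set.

States satisfying req → EX (req ∧ ack): {Idle, Release, Req}.
States satisfying AG (req → EX (req ∧ ack)): {Release}.

{Release}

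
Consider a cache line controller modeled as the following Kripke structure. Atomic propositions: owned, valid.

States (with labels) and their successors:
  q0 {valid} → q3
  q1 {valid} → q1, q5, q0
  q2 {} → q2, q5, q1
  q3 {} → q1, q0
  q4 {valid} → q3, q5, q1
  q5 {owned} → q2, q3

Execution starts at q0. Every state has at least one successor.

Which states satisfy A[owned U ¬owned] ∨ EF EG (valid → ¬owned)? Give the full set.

{q0, q1, q2, q3, q4, q5}

States satisfying owned: {q5}.
States satisfying ¬owned: {q0, q1, q2, q3, q4}.
States satisfying A[owned U ¬owned]: {q0, q1, q2, q3, q4, q5}.
States satisfying EG (valid → ¬owned): {q0, q1, q2, q3, q4, q5}.
States satisfying EF EG (valid → ¬owned): {q0, q1, q2, q3, q4, q5}.
States satisfying A[owned U ¬owned] ∨ EF EG (valid → ¬owned): {q0, q1, q2, q3, q4, q5}.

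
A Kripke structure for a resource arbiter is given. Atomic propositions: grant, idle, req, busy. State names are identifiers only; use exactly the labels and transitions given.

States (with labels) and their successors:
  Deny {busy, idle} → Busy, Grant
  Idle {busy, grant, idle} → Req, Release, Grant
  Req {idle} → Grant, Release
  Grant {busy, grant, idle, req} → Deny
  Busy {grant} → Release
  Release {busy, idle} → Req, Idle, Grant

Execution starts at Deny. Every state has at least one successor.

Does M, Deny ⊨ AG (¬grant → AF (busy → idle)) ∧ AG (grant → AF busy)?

Holds

States satisfying ¬grant → AF (busy → idle): {Deny, Idle, Req, Grant, Busy, Release}.
States satisfying AG (¬grant → AF (busy → idle)): {Deny, Idle, Req, Grant, Busy, Release}.
States satisfying grant → AF busy: {Deny, Idle, Req, Grant, Busy, Release}.
States satisfying AG (grant → AF busy): {Deny, Idle, Req, Grant, Busy, Release}.
States satisfying AG (¬grant → AF (busy → idle)) ∧ AG (grant → AF busy): {Deny, Idle, Req, Grant, Busy, Release}.
Deny ∈ Sat(AG (¬grant → AF (busy → idle)) ∧ AG (grant → AF busy)).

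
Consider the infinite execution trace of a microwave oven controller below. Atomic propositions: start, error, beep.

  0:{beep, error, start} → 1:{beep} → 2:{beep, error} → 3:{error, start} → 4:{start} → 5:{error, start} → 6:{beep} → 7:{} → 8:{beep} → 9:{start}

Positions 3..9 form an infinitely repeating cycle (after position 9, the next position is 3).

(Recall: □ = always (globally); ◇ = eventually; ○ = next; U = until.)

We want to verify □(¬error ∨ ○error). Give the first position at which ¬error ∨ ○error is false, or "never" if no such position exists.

0

At position 0 the labels are {beep, error, start} and the next position 1 has {beep}, so ¬error ∨ ○error is false there. This is the first violation.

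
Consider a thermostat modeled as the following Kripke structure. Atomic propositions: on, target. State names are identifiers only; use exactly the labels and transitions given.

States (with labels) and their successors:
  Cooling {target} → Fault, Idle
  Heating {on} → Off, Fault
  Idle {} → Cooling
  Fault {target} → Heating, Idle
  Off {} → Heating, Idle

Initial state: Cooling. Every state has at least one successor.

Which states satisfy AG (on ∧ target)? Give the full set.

States satisfying on ∧ target: ∅.
States satisfying AG (on ∧ target): ∅.

none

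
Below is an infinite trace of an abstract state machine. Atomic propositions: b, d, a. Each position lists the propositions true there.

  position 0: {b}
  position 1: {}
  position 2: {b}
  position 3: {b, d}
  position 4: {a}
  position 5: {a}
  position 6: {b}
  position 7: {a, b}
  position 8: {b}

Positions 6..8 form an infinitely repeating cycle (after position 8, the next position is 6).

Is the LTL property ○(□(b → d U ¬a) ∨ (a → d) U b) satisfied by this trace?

The position after 0 is 1; □(b → d U ¬a) ∨ (a → d) U b is true there.

Yes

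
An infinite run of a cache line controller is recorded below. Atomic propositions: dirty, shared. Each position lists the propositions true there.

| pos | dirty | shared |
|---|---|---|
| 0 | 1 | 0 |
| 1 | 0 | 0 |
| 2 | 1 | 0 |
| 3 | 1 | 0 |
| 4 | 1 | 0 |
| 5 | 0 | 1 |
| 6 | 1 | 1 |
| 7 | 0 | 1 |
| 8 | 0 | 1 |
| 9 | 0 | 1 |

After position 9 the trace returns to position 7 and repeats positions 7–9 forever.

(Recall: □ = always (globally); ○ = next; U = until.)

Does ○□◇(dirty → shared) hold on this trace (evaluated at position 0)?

Holds

The position after 0 is 1; □◇(dirty → shared) is true there.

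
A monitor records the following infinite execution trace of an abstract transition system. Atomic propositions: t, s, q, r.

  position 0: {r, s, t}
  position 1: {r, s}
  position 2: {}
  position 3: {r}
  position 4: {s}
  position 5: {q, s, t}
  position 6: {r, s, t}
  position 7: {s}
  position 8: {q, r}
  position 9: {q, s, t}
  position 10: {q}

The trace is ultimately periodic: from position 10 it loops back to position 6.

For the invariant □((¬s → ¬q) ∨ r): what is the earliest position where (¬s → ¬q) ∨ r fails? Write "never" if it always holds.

Check (¬s → ¬q) ∨ r at each position in order: 0 ✓, 1 ✓, 2 ✓, 3 ✓, 4 ✓, 5 ✓, 6 ✓, 7 ✓, 8 ✓, 9 ✓.
At position 10 the labels are {q}, so (¬s → ¬q) ∨ r is false there. This is the first violation.

10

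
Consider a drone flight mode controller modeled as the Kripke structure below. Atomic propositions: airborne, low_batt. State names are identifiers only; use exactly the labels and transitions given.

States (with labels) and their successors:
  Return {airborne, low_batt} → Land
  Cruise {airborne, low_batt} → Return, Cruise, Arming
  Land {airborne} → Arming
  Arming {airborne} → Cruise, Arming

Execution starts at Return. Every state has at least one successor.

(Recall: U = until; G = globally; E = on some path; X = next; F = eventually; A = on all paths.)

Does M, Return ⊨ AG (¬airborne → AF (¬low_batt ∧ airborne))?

Yes

States satisfying ¬airborne → AF (¬low_batt ∧ airborne): {Return, Cruise, Land, Arming}.
States satisfying AG (¬airborne → AF (¬low_batt ∧ airborne)): {Return, Cruise, Land, Arming}.
Every state reachable from Return satisfies ¬airborne → AF (¬low_batt ∧ airborne).
Return ∈ Sat(AG (¬airborne → AF (¬low_batt ∧ airborne))).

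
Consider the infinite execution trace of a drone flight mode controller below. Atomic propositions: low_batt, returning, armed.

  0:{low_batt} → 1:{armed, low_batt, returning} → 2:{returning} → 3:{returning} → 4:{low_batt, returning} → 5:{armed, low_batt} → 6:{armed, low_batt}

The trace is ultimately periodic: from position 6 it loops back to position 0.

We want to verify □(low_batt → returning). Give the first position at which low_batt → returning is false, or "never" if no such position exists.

At position 0 the labels are {low_batt}, so low_batt → returning is false there. This is the first violation.

0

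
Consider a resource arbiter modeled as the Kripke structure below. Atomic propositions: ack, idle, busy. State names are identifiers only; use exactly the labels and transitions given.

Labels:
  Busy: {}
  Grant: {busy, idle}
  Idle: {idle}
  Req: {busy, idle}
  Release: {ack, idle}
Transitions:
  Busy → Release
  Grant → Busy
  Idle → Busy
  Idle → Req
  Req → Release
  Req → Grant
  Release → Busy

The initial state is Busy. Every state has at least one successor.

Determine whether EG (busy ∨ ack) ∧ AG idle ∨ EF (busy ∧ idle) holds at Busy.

States satisfying busy ∨ ack: {Grant, Req, Release}.
States satisfying EG (busy ∨ ack): ∅.
States satisfying idle: {Grant, Idle, Req, Release}.
States satisfying AG idle: ∅.
States satisfying EG (busy ∨ ack) ∧ AG idle: ∅.
States satisfying busy ∧ idle: {Grant, Req}.
States satisfying EF (busy ∧ idle): {Grant, Idle, Req}.
States satisfying EG (busy ∨ ack) ∧ AG idle ∨ EF (busy ∧ idle): {Grant, Idle, Req}.
Busy ∉ Sat(EG (busy ∨ ack) ∧ AG idle ∨ EF (busy ∧ idle)).

No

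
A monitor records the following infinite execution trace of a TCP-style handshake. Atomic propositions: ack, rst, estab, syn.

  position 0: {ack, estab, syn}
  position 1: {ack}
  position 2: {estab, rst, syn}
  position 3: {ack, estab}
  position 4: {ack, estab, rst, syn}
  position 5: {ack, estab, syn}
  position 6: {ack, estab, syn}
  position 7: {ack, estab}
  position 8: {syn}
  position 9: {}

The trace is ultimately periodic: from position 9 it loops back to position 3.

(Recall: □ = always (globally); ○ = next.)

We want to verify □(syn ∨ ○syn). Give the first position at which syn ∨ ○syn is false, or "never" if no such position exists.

9

Check syn ∨ ○syn at each position in order: 0 ✓, 1 ✓, 2 ✓, 3 ✓, 4 ✓, 5 ✓, 6 ✓, 7 ✓, 8 ✓.
At position 9 the labels are {} and the next position 3 has {ack, estab}, so syn ∨ ○syn is false there. This is the first violation.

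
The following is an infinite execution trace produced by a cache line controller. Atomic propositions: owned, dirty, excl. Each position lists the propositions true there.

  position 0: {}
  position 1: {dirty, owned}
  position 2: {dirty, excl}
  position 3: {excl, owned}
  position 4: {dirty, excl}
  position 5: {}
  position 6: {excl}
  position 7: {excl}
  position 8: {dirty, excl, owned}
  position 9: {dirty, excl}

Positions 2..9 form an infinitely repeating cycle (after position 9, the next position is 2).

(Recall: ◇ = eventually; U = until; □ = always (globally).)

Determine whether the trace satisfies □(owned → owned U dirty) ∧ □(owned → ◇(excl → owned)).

Holds

owned → owned U dirty holds at every position 0..9, and those are all positions ever visited, so □(owned → owned U dirty) holds.
Positions where owned holds: 1, 3, 8.
Check owned U dirty at each: 1→ok, 3→ok, 8→ok.
owned → ◇(excl → owned) holds at every position 0..9, and those are all positions ever visited, so □(owned → ◇(excl → owned)) holds.
Positions where owned holds: 1, 3, 8.
Check ◇(excl → owned) at each: 1→ok, 3→ok, 8→ok.
At position 0: □(owned → owned U dirty) is true; □(owned → ◇(excl → owned)) is true; so □(owned → owned U dirty) ∧ □(owned → ◇(excl → owned)) is true.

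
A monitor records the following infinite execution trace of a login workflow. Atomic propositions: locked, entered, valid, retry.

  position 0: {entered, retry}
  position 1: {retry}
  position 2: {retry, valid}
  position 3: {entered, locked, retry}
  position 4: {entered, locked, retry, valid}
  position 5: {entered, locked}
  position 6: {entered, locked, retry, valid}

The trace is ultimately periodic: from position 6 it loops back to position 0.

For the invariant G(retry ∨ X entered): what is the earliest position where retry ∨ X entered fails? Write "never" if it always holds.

retry ∨ X entered holds at every position 0..6, and those are all the positions the trace ever visits, so the invariant G(retry ∨ X entered) is never violated.

never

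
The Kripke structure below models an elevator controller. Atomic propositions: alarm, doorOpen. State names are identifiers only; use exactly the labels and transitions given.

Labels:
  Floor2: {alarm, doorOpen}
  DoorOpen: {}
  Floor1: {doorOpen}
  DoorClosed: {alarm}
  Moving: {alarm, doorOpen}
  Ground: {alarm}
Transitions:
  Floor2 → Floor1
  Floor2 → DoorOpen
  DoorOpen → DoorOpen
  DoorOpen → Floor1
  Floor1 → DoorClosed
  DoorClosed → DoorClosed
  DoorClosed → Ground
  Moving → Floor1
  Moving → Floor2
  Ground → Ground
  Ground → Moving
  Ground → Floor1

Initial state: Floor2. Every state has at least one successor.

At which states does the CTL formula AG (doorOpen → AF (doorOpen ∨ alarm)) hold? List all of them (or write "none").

{Floor2, DoorOpen, Floor1, DoorClosed, Moving, Ground}

States satisfying doorOpen → AF (doorOpen ∨ alarm): {Floor2, DoorOpen, Floor1, DoorClosed, Moving, Ground}.
States satisfying AG (doorOpen → AF (doorOpen ∨ alarm)): {Floor2, DoorOpen, Floor1, DoorClosed, Moving, Ground}.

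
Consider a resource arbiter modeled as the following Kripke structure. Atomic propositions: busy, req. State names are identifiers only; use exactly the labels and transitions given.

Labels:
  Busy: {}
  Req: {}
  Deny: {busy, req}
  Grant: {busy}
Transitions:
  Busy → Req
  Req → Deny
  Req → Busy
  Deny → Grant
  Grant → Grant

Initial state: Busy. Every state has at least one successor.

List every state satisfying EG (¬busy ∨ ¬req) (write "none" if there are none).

{Busy, Req, Grant}

States satisfying ¬busy ∨ ¬req: {Busy, Req, Grant}.
States satisfying EG (¬busy ∨ ¬req): {Busy, Req, Grant}.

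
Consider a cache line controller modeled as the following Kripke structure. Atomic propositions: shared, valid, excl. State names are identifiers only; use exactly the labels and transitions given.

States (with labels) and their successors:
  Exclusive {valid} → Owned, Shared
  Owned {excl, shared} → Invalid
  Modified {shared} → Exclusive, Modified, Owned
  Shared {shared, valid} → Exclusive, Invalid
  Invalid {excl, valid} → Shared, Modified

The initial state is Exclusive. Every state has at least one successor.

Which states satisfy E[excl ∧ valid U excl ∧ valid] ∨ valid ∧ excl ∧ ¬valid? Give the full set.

States satisfying excl ∧ valid: {Invalid}.
States satisfying E[excl ∧ valid U excl ∧ valid]: {Invalid}.
States satisfying ¬valid: {Owned, Modified}.
States satisfying excl ∧ ¬valid: {Owned}.
States satisfying valid ∧ excl ∧ ¬valid: ∅.
States satisfying E[excl ∧ valid U excl ∧ valid] ∨ valid ∧ excl ∧ ¬valid: {Invalid}.

{Invalid}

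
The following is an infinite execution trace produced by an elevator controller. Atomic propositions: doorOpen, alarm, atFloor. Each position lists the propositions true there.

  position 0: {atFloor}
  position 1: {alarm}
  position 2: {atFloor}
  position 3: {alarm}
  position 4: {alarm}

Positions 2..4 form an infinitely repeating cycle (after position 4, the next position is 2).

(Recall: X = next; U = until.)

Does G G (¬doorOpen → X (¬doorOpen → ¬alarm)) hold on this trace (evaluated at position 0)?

Violated

G (¬doorOpen → X (¬doorOpen → ¬alarm)) must hold at every position from 0 onward. It fails at position 0, so G G (¬doorOpen → X (¬doorOpen → ¬alarm)) is false.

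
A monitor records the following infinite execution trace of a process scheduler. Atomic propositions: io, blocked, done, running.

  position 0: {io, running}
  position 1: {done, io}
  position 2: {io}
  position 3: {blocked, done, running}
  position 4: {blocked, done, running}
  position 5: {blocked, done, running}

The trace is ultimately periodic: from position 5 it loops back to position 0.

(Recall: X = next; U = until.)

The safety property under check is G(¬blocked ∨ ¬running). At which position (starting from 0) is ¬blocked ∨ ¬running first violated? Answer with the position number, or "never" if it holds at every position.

3

Check ¬blocked ∨ ¬running at each position in order: 0 ✓, 1 ✓, 2 ✓.
At position 3 the labels are {blocked, done, running}, so ¬blocked ∨ ¬running is false there. This is the first violation.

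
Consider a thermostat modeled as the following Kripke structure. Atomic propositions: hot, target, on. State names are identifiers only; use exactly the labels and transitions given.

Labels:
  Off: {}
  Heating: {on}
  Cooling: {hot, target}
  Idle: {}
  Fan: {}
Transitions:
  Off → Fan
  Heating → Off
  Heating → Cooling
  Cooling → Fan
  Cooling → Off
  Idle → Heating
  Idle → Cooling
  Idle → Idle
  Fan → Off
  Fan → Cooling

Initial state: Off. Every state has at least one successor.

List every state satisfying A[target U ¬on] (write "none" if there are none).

States satisfying target: {Cooling}.
States satisfying ¬on: {Off, Cooling, Idle, Fan}.
States satisfying A[target U ¬on]: {Off, Cooling, Idle, Fan}.

{Off, Cooling, Idle, Fan}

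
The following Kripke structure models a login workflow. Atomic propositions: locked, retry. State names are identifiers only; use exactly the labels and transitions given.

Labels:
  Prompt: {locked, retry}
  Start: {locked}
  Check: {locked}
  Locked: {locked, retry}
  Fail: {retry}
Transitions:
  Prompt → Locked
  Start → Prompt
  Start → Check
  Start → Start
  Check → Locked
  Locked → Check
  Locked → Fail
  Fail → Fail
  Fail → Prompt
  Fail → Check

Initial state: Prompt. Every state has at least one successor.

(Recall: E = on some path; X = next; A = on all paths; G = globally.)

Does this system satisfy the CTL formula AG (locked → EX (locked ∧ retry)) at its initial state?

States satisfying locked → EX (locked ∧ retry): {Prompt, Start, Check, Fail}.
States satisfying AG (locked → EX (locked ∧ retry)): ∅.
Locked is reachable from Prompt and violates locked → EX (locked ∧ retry), so AG fails at Prompt.
Prompt ∉ Sat(AG (locked → EX (locked ∧ retry))).

Does not hold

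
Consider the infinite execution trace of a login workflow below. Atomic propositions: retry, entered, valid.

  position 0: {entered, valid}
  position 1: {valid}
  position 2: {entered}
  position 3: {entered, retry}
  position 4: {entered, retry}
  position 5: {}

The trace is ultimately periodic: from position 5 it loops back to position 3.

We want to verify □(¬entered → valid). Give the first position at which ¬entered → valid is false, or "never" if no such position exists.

5

Check ¬entered → valid at each position in order: 0 ✓, 1 ✓, 2 ✓, 3 ✓, 4 ✓.
At position 5 the labels are {}, so ¬entered → valid is false there. This is the first violation.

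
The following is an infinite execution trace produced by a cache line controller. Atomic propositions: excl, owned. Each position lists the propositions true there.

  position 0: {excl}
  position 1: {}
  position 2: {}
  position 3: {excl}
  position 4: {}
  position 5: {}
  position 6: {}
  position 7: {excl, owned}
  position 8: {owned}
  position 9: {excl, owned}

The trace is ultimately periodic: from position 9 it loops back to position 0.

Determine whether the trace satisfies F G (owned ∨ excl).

G (owned ∨ excl) is false at every position 0..9, so it never becomes true and F G (owned ∨ excl) fails.

Violated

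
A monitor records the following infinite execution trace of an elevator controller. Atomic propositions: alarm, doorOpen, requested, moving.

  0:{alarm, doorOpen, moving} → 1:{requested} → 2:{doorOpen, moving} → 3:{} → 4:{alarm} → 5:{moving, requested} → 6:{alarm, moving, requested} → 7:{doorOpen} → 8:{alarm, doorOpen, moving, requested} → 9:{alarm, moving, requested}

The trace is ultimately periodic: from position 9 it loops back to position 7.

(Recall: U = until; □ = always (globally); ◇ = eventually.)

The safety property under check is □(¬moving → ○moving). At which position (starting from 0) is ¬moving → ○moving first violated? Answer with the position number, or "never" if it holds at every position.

3

Check ¬moving → ○moving at each position in order: 0 ✓, 1 ✓, 2 ✓.
At position 3 the labels are {} and the next position 4 has {alarm}, so ¬moving → ○moving is false there. This is the first violation.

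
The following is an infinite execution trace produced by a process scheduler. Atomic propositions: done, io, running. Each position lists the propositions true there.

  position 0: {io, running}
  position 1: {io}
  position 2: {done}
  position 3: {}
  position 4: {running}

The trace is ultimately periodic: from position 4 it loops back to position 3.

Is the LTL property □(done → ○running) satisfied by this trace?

No

done → ○running must hold at every position from 0 onward. It fails at position 2, so □(done → ○running) is false.
Positions where done holds: 2.
Check ○running at each: 2→fails.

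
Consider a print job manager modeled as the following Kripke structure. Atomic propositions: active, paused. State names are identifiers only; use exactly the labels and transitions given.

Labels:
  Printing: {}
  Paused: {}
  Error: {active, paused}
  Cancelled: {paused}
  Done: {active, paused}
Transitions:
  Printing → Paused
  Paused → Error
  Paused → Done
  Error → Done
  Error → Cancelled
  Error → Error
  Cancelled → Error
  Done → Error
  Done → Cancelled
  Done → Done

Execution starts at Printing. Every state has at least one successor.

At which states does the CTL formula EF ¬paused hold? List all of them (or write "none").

{Printing, Paused}

States satisfying ¬paused: {Printing, Paused}.
States satisfying EF ¬paused: {Printing, Paused}.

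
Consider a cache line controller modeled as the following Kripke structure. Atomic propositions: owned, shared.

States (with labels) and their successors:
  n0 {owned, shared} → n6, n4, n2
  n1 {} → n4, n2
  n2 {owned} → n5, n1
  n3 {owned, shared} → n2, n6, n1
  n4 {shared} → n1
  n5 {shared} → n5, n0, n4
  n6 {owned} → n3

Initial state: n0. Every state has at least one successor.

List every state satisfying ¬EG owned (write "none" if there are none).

{n1, n2, n4, n5}

States satisfying owned: {n0, n2, n3, n6}.
States satisfying EG owned: {n0, n3, n6}.
States satisfying ¬EG owned: {n1, n2, n4, n5}.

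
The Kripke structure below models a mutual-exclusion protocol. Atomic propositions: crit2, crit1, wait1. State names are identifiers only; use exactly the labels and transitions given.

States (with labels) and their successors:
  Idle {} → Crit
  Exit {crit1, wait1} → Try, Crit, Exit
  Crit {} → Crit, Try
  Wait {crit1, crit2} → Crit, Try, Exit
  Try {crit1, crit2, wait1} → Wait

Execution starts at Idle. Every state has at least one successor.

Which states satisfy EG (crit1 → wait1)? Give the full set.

States satisfying crit1 → wait1: {Idle, Exit, Crit, Try}.
States satisfying EG (crit1 → wait1): {Idle, Exit, Crit}.

{Idle, Exit, Crit}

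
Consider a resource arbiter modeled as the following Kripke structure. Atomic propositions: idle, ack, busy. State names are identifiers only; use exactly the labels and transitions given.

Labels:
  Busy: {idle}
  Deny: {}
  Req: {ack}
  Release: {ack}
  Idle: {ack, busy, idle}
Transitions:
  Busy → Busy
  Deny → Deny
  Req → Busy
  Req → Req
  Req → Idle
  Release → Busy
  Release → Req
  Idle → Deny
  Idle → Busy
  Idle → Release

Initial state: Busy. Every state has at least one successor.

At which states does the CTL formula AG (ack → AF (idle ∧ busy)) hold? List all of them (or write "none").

{Busy, Deny}

States satisfying ack → AF (idle ∧ busy): {Busy, Deny, Idle}.
States satisfying AG (ack → AF (idle ∧ busy)): {Busy, Deny}.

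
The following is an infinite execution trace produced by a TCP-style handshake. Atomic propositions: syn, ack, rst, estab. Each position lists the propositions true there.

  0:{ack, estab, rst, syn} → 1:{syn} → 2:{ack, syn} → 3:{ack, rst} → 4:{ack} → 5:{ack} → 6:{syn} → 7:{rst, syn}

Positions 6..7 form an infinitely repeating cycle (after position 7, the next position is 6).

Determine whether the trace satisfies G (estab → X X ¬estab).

estab → X X ¬estab holds at every position 0..7, and those are all positions ever visited, so G (estab → X X ¬estab) holds.
Positions where estab holds: 0.
Check X X ¬estab at each: 0→ok.

Holds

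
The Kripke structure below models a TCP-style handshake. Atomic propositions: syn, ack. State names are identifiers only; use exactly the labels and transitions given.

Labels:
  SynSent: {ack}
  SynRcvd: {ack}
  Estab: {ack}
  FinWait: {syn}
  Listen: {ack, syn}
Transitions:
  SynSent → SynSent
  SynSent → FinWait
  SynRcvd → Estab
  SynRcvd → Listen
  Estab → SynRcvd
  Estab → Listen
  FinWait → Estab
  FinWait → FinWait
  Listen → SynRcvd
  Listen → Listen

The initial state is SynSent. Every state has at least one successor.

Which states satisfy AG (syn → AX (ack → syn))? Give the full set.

States satisfying syn → AX (ack → syn): {SynSent, SynRcvd, Estab}.
States satisfying AG (syn → AX (ack → syn)): ∅.

none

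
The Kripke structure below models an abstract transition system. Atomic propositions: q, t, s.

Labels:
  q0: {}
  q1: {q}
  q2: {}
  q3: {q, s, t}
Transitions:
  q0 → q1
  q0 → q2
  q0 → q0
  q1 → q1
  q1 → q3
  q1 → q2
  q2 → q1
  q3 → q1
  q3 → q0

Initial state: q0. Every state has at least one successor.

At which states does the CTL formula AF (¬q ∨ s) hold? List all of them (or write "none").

States satisfying ¬q ∨ s: {q0, q2, q3}.
States satisfying AF (¬q ∨ s): {q0, q2, q3}.

{q0, q2, q3}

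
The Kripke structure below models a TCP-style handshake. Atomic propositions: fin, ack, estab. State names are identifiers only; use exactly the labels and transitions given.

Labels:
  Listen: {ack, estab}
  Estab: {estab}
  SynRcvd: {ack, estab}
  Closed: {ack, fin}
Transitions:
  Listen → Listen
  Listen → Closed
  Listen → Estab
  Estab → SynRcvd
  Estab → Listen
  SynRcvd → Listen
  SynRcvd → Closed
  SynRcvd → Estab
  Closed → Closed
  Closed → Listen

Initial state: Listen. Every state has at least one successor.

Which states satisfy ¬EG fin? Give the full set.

States satisfying fin: {Closed}.
States satisfying EG fin: {Closed}.
States satisfying ¬EG fin: {Listen, Estab, SynRcvd}.

{Listen, Estab, SynRcvd}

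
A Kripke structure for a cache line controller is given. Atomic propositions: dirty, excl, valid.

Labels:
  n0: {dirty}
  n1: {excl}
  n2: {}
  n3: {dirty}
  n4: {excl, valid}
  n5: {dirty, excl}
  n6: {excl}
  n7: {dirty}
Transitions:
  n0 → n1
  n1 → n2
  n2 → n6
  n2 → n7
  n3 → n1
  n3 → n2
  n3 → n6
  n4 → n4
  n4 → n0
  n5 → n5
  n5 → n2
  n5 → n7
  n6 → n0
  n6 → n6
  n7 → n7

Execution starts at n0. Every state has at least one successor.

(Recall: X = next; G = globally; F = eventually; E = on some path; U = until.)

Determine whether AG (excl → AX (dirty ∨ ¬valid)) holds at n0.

States satisfying excl → AX (dirty ∨ ¬valid): {n0, n1, n2, n3, n5, n6, n7}.
States satisfying AG (excl → AX (dirty ∨ ¬valid)): {n0, n1, n2, n3, n5, n6, n7}.
Every state reachable from n0 satisfies excl → AX (dirty ∨ ¬valid).
n0 ∈ Sat(AG (excl → AX (dirty ∨ ¬valid))).

Yes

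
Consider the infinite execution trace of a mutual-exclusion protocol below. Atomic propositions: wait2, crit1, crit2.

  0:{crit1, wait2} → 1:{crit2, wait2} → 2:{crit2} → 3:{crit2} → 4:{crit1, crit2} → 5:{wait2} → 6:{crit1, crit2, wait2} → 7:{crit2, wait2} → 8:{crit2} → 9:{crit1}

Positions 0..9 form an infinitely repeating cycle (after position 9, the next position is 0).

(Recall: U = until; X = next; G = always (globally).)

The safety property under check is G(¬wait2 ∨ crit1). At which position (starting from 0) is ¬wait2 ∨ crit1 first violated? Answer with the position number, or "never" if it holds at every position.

Check ¬wait2 ∨ crit1 at each position in order: 0 ✓.
At position 1 the labels are {crit2, wait2}, so ¬wait2 ∨ crit1 is false there. This is the first violation.

1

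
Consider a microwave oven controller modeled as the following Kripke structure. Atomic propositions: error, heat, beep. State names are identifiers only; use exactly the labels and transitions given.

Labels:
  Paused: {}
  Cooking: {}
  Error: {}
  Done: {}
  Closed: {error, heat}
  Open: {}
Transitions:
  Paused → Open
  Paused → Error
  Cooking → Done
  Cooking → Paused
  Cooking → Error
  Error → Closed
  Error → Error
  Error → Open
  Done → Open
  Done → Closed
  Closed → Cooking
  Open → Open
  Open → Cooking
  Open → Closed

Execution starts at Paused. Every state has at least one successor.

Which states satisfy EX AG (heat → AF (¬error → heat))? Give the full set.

States satisfying AG (heat → AF (¬error → heat)): {Paused, Cooking, Error, Done, Closed, Open}.
States satisfying EX AG (heat → AF (¬error → heat)): {Paused, Cooking, Error, Done, Closed, Open}.

{Paused, Cooking, Error, Done, Closed, Open}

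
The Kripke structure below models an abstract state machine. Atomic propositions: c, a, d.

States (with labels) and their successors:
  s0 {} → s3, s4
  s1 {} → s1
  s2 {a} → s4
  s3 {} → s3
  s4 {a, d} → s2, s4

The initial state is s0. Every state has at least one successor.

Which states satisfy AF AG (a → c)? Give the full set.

{s1, s3}

States satisfying AG (a → c): {s1, s3}.
States satisfying AF AG (a → c): {s1, s3}.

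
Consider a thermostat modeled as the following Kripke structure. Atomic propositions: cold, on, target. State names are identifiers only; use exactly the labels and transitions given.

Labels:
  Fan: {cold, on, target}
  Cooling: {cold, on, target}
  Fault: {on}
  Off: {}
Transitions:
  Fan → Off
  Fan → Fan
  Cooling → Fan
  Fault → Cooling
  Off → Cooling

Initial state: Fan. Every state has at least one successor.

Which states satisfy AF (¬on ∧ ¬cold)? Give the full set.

States satisfying ¬on ∧ ¬cold: {Off}.
States satisfying AF (¬on ∧ ¬cold): {Off}.

{Off}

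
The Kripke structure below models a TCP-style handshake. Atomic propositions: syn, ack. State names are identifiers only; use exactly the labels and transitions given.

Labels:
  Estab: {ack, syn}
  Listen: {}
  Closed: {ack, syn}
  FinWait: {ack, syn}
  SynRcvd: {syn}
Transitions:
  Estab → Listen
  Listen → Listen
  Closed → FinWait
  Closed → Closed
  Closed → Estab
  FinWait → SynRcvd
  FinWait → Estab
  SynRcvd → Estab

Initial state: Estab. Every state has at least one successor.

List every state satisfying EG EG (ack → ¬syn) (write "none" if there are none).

{Listen}

States satisfying EG (ack → ¬syn): {Listen}.
States satisfying EG EG (ack → ¬syn): {Listen}.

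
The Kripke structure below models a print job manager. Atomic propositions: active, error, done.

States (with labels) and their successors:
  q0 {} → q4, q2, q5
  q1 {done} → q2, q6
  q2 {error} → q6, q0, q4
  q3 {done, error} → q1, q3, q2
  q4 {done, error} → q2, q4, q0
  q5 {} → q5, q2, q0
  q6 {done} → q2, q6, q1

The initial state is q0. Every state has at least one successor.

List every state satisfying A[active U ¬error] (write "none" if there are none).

States satisfying active: ∅.
States satisfying ¬error: {q0, q1, q5, q6}.
States satisfying A[active U ¬error]: {q0, q1, q5, q6}.

{q0, q1, q5, q6}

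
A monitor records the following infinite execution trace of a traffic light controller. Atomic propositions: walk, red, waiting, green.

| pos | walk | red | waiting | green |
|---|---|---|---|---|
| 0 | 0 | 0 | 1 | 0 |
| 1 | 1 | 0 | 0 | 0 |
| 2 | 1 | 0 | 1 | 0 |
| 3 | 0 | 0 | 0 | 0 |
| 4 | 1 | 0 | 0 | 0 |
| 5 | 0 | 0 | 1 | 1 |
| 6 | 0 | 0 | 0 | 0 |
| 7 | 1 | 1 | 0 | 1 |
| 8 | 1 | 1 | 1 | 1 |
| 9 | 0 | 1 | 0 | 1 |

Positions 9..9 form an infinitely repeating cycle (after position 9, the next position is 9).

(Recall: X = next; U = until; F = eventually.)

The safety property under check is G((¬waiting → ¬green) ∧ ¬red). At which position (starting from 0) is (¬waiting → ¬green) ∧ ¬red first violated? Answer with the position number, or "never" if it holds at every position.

7

Check (¬waiting → ¬green) ∧ ¬red at each position in order: 0 ✓, 1 ✓, 2 ✓, 3 ✓, 4 ✓, 5 ✓, 6 ✓.
At position 7 the labels are {green, red, walk}, so (¬waiting → ¬green) ∧ ¬red is false there. This is the first violation.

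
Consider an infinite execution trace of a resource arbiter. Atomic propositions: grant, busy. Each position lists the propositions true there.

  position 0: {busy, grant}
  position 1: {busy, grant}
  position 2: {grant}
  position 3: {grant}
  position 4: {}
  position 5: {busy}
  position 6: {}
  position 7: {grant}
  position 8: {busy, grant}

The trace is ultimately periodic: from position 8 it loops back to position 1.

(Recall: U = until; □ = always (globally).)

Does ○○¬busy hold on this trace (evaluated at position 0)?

Holds

The position after 0 is 1; ○¬busy is true there.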